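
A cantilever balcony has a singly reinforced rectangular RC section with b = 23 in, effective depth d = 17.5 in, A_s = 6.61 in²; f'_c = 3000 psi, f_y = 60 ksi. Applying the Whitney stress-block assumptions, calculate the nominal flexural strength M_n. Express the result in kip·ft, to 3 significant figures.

T = A_s f_y = 6.61 × 60 = 396.6 kips.
a = T/(0.85 f'_c b) = 396.6/(0.85 × 3 × 23) = 6.762 in.
M_n = T(d − a/2) = 396.6 × (17.5 − 3.381) = 5599.6 kip·in = 5599.6/12 = 466.63 kip·ft.

M_n ≈ 467 kip·ft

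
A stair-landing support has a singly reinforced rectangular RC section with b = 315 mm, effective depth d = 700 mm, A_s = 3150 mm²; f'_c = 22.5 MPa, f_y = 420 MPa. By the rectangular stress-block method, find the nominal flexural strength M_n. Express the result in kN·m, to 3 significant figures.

T = A_s f_y = 3150 × 420 = 1323000 N = 1323 kN.
From C = T: a = T/(0.85 f'_c b) = 1323000/(0.85 × 22.5 × 315) = 219.61 mm.
M_n = T(d − a/2) = 1323 kN × (700 − 109.805) mm = 780.83 kN·m.

M_n ≈ 781 kN·m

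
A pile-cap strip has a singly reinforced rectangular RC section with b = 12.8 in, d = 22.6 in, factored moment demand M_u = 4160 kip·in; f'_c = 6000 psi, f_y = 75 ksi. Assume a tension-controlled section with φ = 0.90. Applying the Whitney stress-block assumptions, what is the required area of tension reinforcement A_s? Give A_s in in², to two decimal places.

M_n = M_u/φ = 4160/0.90 = 4622.22 kip·in.
From M_n = 0.85 f'_c a b (d − a/2):
a = d − √(d² − 2M_n/(0.85 f'_c b)) = 22.6 − √(22.6² − 2 × 4622.22/(0.85 × 6 × 12.8)) = 3.387 in.
A_s = 0.85 f'_c a b / f_y = 0.85 × 6 × 3.387 × 12.8 / 75 = 2.948 in².

A_s ≈ 2.95 in²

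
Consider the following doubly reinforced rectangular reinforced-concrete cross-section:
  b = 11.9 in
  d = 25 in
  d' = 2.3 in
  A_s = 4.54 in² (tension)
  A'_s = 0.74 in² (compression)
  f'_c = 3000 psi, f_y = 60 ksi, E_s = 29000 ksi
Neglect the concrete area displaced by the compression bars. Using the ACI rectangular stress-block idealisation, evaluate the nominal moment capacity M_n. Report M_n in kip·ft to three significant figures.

Assume both steels yield.
a = (A_s − A'_s) f_y/(0.85 f'_c b) = (4.54 − 0.74) × 60/(0.85 × 3 × 11.9) = 7.514 in.
c = a/β₁ = 7.514/0.85 = 8.840 in; ε'_s = 0.003(c − d')/c = 0.0022 ≥ ε_y = 0.0021, so the compression steel yields.
M_n = (A_s − A'_s) f_y (d − a/2) + A'_s f_y (d − d') = 228 × (25 − 3.757) + 44.4 × (25 − 2.3) = 4843.4 + 1007.9 = 5851.3 kip·in = 5851.3/12 = 487.61 kip·ft.

M_n ≈ 488 kip·ft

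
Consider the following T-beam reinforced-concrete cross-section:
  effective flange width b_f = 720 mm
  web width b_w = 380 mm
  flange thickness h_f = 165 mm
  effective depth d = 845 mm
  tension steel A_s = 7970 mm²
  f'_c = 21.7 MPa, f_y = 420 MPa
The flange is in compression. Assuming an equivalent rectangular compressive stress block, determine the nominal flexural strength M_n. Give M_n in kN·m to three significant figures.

Tension: T = A_s f_y = 7970 × 420 = 3347400 N.
Try a within the flange: a = T/(0.85 f'_c b_f) = 3347400/(0.85 × 21.7 × 720) = 252.06 mm.
a = 252.06 > h_f = 165 mm: the block extends into the web. Split into flange-overhang and web parts.
C_f = 0.85 f'_c (b_f − b_w) h_f = 0.85 × 21.7 × (720 − 380) × 165 = 1034765 N.
Remaining web compression depth: a_w = (T − C_f)/(0.85 f'_c b_w) = (3347400 − 1034765)/(0.85 × 21.7 × 380) = 329.95 mm.
M_n = C_f(d − h_f/2) + (T − C_f)(d − a_w/2) = 1034765 × (845 − 82.5) + 2312635 × (845 − 164.975) = 789.01 + 1572.65 = 2361.66 × 10⁶ N·mm.
M_n = 2361.66 kN·m.

M_n ≈ 2360 kN·m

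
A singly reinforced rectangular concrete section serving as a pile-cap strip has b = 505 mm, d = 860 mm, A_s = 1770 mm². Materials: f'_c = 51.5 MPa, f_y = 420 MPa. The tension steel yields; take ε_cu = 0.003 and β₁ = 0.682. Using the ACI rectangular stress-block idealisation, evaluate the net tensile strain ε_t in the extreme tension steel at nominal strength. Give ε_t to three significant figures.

a = A_s f_y/(0.85 f'_c b) = 33.63 mm.
β₁ = 0.682, so c = a/β₁ = 33.63/0.682 = 49.31 mm.
From the linear strain diagram with ε_cu = 0.003: ε_t = 0.003 (d − c)/c = 0.003 × (860 − 49.31)/49.31 = 0.0493.
Since ε_t ≥ 0.005, the section is tension-controlled.

ε_t ≈ 0.0493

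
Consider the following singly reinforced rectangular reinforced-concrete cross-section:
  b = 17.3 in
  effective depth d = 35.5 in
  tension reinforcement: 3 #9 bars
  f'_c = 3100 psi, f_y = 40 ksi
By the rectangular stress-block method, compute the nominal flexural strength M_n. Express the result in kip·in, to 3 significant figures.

M_n ≈ 4100 kip·in

A_s = 3 × 1 = 3 in².
T = A_s f_y = 3 × 40 = 120 kips.
a = T/(0.85 f'_c b) = 120/(0.85 × 3.1 × 17.3) = 2.632 in.
M_n = T(d − a/2) = 120 × (35.5 − 1.316) = 4102.1 kip·in.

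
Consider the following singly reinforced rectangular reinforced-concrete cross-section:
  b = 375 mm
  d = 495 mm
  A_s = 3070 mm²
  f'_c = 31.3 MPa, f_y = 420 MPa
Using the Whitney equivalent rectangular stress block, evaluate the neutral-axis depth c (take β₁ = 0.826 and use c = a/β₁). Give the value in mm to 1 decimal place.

T = A_s f_y = 3070 × 420 = 1289400 N = 1289.4 kN.
Setting C = 0.85 f'_c a b equal to T: a = 1289400/(0.85 × 31.3 × 375) = 129.239 mm.
With β₁ = 0.826, c = a/β₁ = 129.239/0.826 = 156.5 mm.

c ≈ 156.5 mm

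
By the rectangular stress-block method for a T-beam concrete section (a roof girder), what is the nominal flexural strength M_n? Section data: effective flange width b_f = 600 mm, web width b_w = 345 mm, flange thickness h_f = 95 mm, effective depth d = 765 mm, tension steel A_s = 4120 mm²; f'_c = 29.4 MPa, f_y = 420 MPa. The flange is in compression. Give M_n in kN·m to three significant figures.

M_n ≈ 1220 kN·m

Tension: T = A_s f_y = 4120 × 420 = 1730400 N.
Try a within the flange: a = T/(0.85 f'_c b_f) = 1730400/(0.85 × 29.4 × 600) = 115.41 mm.
a = 115.41 > h_f = 95 mm: the block extends into the web. Split into flange-overhang and web parts.
C_f = 0.85 f'_c (b_f − b_w) h_f = 0.85 × 29.4 × (600 − 345) × 95 = 605383 N.
Remaining web compression depth: a_w = (T − C_f)/(0.85 f'_c b_w) = (1730400 − 605383)/(0.85 × 29.4 × 345) = 130.49 mm.
M_n = C_f(d − h_f/2) + (T − C_f)(d − a_w/2) = 605383 × (765 − 47.5) + 1125017 × (765 − 65.245) = 434.36 + 787.24 = 1221.60 × 10⁶ N·mm.
M_n = 1221.60 kN·m.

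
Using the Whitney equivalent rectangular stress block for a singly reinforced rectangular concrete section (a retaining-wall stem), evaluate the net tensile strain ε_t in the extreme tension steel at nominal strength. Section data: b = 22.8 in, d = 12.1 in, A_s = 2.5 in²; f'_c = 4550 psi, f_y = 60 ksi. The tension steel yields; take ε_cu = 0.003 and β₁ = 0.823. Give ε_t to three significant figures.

ε_t ≈ 0.0146

a = A_s f_y/(0.85 f'_c b) = 1.701 in.
β₁ = 0.823, so c = a/β₁ = 1.701/0.823 = 2.067 in.
From the linear strain diagram with ε_cu = 0.003: ε_t = 0.003 (d − c)/c = 0.003 × (12.1 − 2.067)/2.067 = 0.0146.
Since ε_t ≥ 0.005, the section is tension-controlled.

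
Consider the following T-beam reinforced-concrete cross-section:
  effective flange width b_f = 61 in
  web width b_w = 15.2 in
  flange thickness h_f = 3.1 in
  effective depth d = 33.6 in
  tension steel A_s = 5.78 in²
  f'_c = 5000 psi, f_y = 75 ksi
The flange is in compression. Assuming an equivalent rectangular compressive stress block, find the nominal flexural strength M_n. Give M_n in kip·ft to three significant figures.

M_n ≈ 1180 kip·ft

Tension: T = A_s f_y = 5.78 × 75 = 433.5 kips.
Try a within the flange: a = T/(0.85 f'_c b_f) = 433.5/(0.85 × 5 × 61) = 1.672 in.
Since a = 1.672 ≤ h_f = 3.1 in, the stress block lies entirely in the flange; analyse as a rectangular beam of width b_f.
M_n = T(d − a/2) = 433.5 × (33.6 − 0.836) = 14203.2 kip·in.
M_n = 14203.2/12 = 1183.60 kip·ft.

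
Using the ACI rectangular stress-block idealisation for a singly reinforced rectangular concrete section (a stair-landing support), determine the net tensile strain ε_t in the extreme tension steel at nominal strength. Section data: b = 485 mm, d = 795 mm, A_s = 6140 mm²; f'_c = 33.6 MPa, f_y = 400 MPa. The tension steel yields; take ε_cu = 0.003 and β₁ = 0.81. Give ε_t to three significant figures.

ε_t ≈ 0.00790

a = A_s f_y/(0.85 f'_c b) = 177.31 mm.
β₁ = 0.81, so c = a/β₁ = 177.31/0.81 = 218.90 mm.
From the linear strain diagram with ε_cu = 0.003: ε_t = 0.003 (d − c)/c = 0.003 × (795 − 218.90)/218.90 = 0.00790.
Since ε_t ≥ 0.005, the section is tension-controlled.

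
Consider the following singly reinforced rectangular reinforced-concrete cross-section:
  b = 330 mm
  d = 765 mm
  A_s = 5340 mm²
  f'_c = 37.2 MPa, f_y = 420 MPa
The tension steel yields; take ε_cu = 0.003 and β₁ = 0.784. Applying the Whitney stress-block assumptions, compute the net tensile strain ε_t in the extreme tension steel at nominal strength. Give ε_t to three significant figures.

ε_t ≈ 0.00537

a = A_s f_y/(0.85 f'_c b) = 214.94 mm.
β₁ = 0.784, so c = a/β₁ = 214.94/0.784 = 274.16 mm.
From the linear strain diagram with ε_cu = 0.003: ε_t = 0.003 (d − c)/c = 0.003 × (765 − 274.16)/274.16 = 0.00537.
Since ε_t ≥ 0.005, the section is tension-controlled.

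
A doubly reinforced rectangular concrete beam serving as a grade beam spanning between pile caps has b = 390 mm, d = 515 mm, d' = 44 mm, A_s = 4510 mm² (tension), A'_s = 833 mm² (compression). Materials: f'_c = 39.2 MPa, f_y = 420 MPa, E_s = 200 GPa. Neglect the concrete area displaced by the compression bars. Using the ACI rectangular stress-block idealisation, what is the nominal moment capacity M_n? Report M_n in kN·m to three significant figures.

Assume both tension and compression steel yield.
Net tension couple steel: A_s − A'_s = 3677 mm².
a = (A_s − A'_s) f_y / (0.85 f'_c b) = 1544340/(0.85 × 39.2 × 390) = 118.84 mm.
c = a/β₁ = 118.84/0.77 = 154.34 mm; ε'_s = 0.003(c − d')/c = 0.0021 ≥ f_y/E_s = 0.0021, so compression steel does yield.
M_n = (A_s − A'_s) f_y (d − a/2) + A'_s f_y (d − d') = [1544340 × (515 − 59.42) + 349860 × (515 − 44)] × 10⁻⁶ = 703.57 + 164.78 = 868.35 kN·m.

M_n ≈ 868 kN·m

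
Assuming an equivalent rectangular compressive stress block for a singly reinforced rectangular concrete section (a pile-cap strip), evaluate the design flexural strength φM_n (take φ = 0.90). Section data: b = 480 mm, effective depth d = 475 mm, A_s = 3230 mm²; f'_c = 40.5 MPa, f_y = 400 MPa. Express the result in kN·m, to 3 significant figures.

φM_n ≈ 507 kN·m

T = A_s f_y = 3230 × 400 = 1292000 N = 1292 kN.
From C = T: a = T/(0.85 f'_c b) = 1292000/(0.85 × 40.5 × 480) = 78.19 mm.
M_n = T(d − a/2) = 1292 kN × (475 − 39.095) mm = 563.19 kN·m.
φM_n = 0.90 × 563.19 = 506.87 kN·m.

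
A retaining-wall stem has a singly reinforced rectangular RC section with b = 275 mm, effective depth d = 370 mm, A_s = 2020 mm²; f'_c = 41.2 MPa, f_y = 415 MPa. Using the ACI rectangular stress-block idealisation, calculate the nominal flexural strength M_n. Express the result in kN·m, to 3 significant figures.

T = A_s f_y = 2020 × 415 = 838300 N = 838.3 kN.
From C = T: a = T/(0.85 f'_c b) = 838300/(0.85 × 41.2 × 275) = 87.05 mm.
M_n = T(d − a/2) = 838.3 kN × (370 − 43.525) mm = 273.68 kN·m.

M_n ≈ 274 kN·m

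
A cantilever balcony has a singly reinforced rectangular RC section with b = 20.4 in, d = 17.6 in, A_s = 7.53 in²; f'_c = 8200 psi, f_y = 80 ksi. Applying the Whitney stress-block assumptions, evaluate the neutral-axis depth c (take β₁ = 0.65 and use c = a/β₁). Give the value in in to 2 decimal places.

c ≈ 6.52 in

T = A_s f_y = 7.53 × 80 = 602.4 kips.
a = T/(0.85 f'_c b) = 602.4/(0.85 × 8.2 × 20.4) = 4.2366 in.
With β₁ = 0.65, c = a/β₁ = 4.2366/0.65 = 6.52 in.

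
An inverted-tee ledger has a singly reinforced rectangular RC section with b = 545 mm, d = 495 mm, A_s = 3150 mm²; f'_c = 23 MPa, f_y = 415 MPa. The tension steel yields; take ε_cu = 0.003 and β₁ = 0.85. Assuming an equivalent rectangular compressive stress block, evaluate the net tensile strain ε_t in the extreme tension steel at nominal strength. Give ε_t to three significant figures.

ε_t ≈ 0.00729

a = A_s f_y/(0.85 f'_c b) = 122.69 mm.
β₁ = 0.85, so c = a/β₁ = 122.69/0.85 = 144.34 mm.
From the linear strain diagram with ε_cu = 0.003: ε_t = 0.003 (d − c)/c = 0.003 × (495 − 144.34)/144.34 = 0.00729.
Since ε_t ≥ 0.005, the section is tension-controlled.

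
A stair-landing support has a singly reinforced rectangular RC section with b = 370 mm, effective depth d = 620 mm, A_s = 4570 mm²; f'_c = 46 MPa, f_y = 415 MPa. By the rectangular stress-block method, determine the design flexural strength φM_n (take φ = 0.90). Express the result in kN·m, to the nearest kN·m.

φM_n ≈ 946 kN·m

T = A_s f_y = 4570 × 415 = 1896550 N = 1896.55 kN.
From C = T: a = T/(0.85 f'_c b) = 1896550/(0.85 × 46 × 370) = 131.09 mm.
M_n = T(d − a/2) = 1896.55 kN × (620 − 65.545) mm = 1051.55 kN·m.
φM_n = 0.90 × 1051.55 = 946.40 kN·m.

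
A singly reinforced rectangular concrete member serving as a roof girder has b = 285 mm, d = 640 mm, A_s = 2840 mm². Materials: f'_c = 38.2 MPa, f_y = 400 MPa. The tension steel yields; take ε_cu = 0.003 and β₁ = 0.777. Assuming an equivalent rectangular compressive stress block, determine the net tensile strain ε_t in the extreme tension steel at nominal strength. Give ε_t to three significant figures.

ε_t ≈ 0.00915

a = A_s f_y/(0.85 f'_c b) = 122.76 mm.
β₁ = 0.777, so c = a/β₁ = 122.76/0.777 = 157.99 mm.
From the linear strain diagram with ε_cu = 0.003: ε_t = 0.003 (d − c)/c = 0.003 × (640 − 157.99)/157.99 = 0.00915.
Since ε_t ≥ 0.005, the section is tension-controlled.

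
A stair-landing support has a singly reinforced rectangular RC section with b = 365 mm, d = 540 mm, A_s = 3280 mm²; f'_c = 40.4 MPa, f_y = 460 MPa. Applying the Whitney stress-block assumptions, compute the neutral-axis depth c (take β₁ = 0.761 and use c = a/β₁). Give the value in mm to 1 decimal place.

T = A_s f_y = 3280 × 460 = 1508800 N = 1508.8 kN.
Setting C = 0.85 f'_c a b equal to T: a = 1508800/(0.85 × 40.4 × 365) = 120.376 mm.
With β₁ = 0.761, c = a/β₁ = 120.376/0.761 = 158.2 mm.

c ≈ 158.2 mm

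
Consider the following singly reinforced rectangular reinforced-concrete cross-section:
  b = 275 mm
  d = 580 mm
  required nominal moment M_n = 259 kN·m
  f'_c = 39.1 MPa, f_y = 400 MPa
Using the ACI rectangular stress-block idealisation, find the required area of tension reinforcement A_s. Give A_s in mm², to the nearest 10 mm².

A_s ≈ 1170 mm²

With M_n = 0.85 f'_c a b (d − a/2), solve the quadratic for a:
a = d − √(d² − 2M_n/(0.85 f'_c b)) = 580 − √(580² − 2 × 259×10⁶/(0.85 × 39.1 × 275)) = 51.11 mm.
A_s = 0.85 f'_c a b / f_y = 0.85 × 39.1 × 51.11 × 275 / 400 = 1167.8 mm².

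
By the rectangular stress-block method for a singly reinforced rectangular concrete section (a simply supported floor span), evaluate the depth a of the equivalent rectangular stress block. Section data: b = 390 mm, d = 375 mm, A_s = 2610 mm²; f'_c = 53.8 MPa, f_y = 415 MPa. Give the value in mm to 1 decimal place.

a ≈ 60.7 mm

T = A_s f_y = 2610 × 415 = 1083150 N = 1083.15 kN.
Setting C = 0.85 f'_c a b equal to T: a = 1083150/(0.85 × 53.8 × 390) = 60.7 mm.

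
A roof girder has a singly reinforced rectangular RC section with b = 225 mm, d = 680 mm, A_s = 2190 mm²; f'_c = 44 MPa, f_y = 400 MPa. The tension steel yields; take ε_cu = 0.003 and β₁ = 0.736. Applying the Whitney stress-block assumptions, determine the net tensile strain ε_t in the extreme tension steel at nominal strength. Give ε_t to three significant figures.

a = A_s f_y/(0.85 f'_c b) = 104.10 mm.
β₁ = 0.736, so c = a/β₁ = 104.10/0.736 = 141.44 mm.
From the linear strain diagram with ε_cu = 0.003: ε_t = 0.003 (d − c)/c = 0.003 × (680 − 141.44)/141.44 = 0.0114.
Since ε_t ≥ 0.005, the section is tension-controlled.

ε_t ≈ 0.0114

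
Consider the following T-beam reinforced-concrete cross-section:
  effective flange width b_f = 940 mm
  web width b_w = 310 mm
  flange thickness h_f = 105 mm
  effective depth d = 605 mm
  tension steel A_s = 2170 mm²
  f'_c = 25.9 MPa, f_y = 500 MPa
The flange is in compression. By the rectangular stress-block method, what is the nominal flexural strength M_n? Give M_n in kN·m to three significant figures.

Tension: T = A_s f_y = 2170 × 500 = 1085000 N.
Try a within the flange: a = T/(0.85 f'_c b_f) = 1085000/(0.85 × 25.9 × 940) = 52.43 mm.
Since a = 52.43 ≤ h_f = 105 mm, the stress block lies entirely in the flange; analyse as a rectangular beam of width b_f.
M_n = T(d − a/2) = 1085000 × (605 − 26.215) = 627.98 × 10⁶ N·mm.
M_n = 627.98 kN·m.

M_n ≈ 628 kN·m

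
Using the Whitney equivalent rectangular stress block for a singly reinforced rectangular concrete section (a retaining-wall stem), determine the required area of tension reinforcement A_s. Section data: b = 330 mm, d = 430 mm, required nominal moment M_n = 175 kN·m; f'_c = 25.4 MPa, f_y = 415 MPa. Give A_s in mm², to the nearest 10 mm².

With M_n = 0.85 f'_c a b (d − a/2), solve the quadratic for a:
a = d − √(d² − 2M_n/(0.85 f'_c b)) = 430 − √(430² − 2 × 175×10⁶/(0.85 × 25.4 × 330)) = 61.52 mm.
A_s = 0.85 f'_c a b / f_y = 0.85 × 25.4 × 61.52 × 330 / 415 = 1056.2 mm².

A_s ≈ 1060 mm²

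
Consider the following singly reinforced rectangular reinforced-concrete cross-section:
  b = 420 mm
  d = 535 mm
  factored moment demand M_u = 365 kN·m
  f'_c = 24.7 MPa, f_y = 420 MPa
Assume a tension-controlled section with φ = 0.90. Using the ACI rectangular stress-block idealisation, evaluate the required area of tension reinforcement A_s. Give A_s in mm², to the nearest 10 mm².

A_s ≈ 1980 mm²

M_n = M_u/φ = 365/0.90 = 405.556 kN·m.
With M_n = 0.85 f'_c a b (d − a/2), solve the quadratic for a:
a = d − √(d² − 2M_n/(0.85 f'_c b)) = 535 − √(535² − 2 × 405.556×10⁶/(0.85 × 24.7 × 420)) = 94.27 mm.
A_s = 0.85 f'_c a b / f_y = 0.85 × 24.7 × 94.27 × 420 / 420 = 1979.2 mm².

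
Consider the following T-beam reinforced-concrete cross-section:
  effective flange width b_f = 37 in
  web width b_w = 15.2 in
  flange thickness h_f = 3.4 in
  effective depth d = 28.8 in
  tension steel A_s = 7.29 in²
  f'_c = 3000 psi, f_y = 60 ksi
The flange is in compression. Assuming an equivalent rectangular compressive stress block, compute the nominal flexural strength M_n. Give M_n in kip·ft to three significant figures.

Tension: T = A_s f_y = 7.29 × 60 = 437.4 kips.
Try a within the flange: a = T/(0.85 f'_c b_f) = 437.4/(0.85 × 3 × 37) = 4.636 in.
a = 4.636 > h_f = 3.4 in: the block extends into the web. Split into flange-overhang and web parts.
C_f = 0.85 f'_c (b_f − b_w) h_f = 0.85 × 3 × (37 − 15.2) × 3.4 = 189.0 kips.
Remaining web compression depth: a_w = (T − C_f)/(0.85 f'_c b_w) = (437.4 − 189.0)/(0.85 × 3 × 15.2) = 6.409 in.
M_n = C_f(d − h_f/2) + (T − C_f)(d − a_w/2) = 189.0 × (28.8 − 1.7) + 248.4 × (28.8 − 3.2045) = 5121.9 + 6357.9 = 11479.8 kip·in.
M_n = 11479.8/12 = 956.65 kip·ft.

M_n ≈ 957 kip·ft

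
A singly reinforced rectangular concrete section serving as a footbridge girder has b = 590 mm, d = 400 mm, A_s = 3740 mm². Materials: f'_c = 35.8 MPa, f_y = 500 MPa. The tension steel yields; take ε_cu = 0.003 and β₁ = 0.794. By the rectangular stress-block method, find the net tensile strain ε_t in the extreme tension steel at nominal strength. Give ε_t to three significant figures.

ε_t ≈ 0.00615

a = A_s f_y/(0.85 f'_c b) = 104.16 mm.
β₁ = 0.794, so c = a/β₁ = 104.16/0.794 = 131.18 mm.
From the linear strain diagram with ε_cu = 0.003: ε_t = 0.003 (d − c)/c = 0.003 × (400 − 131.18)/131.18 = 0.00615.
Since ε_t ≥ 0.005, the section is tension-controlled.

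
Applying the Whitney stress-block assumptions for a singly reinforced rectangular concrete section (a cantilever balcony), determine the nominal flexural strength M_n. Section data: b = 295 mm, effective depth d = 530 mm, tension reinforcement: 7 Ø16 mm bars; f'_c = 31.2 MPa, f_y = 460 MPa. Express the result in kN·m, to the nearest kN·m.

M_n ≈ 316 kN·m

A_s = 7 × 201 = 1407 mm².
T = A_s f_y = 1407 × 460 = 647220 N = 647.22 kN.
From C = T: a = T/(0.85 f'_c b) = 647220/(0.85 × 31.2 × 295) = 82.73 mm.
M_n = T(d − a/2) = 647.22 kN × (530 − 41.365) mm = 316.25 kN·m.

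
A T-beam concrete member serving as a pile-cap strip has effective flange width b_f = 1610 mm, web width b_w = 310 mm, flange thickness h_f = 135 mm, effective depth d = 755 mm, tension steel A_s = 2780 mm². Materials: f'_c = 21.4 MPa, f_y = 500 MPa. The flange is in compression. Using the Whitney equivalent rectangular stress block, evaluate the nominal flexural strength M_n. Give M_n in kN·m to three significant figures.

M_n ≈ 1020 kN·m

Tension: T = A_s f_y = 2780 × 500 = 1390000 N.
Try a within the flange: a = T/(0.85 f'_c b_f) = 1390000/(0.85 × 21.4 × 1610) = 47.46 mm.
Since a = 47.46 ≤ h_f = 135 mm, the stress block lies entirely in the flange; analyse as a rectangular beam of width b_f.
M_n = T(d − a/2) = 1390000 × (755 − 23.73) = 1016.47 × 10⁶ N·mm.
M_n = 1016.47 kN·m.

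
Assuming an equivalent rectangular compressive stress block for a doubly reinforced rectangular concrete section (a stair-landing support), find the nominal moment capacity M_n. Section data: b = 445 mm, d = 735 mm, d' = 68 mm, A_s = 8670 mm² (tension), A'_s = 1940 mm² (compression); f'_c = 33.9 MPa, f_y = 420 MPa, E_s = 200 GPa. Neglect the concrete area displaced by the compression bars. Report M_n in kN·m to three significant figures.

M_n ≈ 2310 kN·m

Assume both tension and compression steel yield.
Net tension couple steel: A_s − A'_s = 6730 mm².
a = (A_s − A'_s) f_y / (0.85 f'_c b) = 2826600/(0.85 × 33.9 × 445) = 220.44 mm.
c = a/β₁ = 220.44/0.808 = 272.82 mm; ε'_s = 0.003(c − d')/c = 0.0023 ≥ f_y/E_s = 0.0021, so compression steel does yield.
M_n = (A_s − A'_s) f_y (d − a/2) + A'_s f_y (d − d') = [2826600 × (735 − 110.22) + 814800 × (735 − 68)] × 10⁻⁶ = 1766.00 + 543.47 = 2309.47 kN·m.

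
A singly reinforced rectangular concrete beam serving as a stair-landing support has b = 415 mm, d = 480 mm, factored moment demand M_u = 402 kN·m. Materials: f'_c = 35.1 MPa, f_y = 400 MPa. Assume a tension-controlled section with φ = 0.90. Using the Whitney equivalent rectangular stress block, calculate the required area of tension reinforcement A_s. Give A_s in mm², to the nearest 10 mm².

A_s ≈ 2540 mm²

M_n = M_u/φ = 402/0.90 = 446.667 kN·m.
With M_n = 0.85 f'_c a b (d − a/2), solve the quadratic for a:
a = d − √(d² − 2M_n/(0.85 f'_c b)) = 480 − √(480² − 2 × 446.667×10⁶/(0.85 × 35.1 × 415)) = 82.19 mm.
A_s = 0.85 f'_c a b / f_y = 0.85 × 35.1 × 82.19 × 415 / 400 = 2544.1 mm².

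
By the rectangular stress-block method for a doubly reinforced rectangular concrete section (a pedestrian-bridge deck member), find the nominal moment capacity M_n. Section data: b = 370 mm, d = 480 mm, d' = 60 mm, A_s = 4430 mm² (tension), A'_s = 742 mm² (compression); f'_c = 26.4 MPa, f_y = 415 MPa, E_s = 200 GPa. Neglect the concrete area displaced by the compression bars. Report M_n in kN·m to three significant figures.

M_n ≈ 723 kN·m

Assume both tension and compression steel yield.
Net tension couple steel: A_s − A'_s = 3688 mm².
a = (A_s − A'_s) f_y / (0.85 f'_c b) = 1530520/(0.85 × 26.4 × 370) = 184.34 mm.
c = a/β₁ = 184.34/0.85 = 216.87 mm; ε'_s = 0.003(c − d')/c = 0.0022 ≥ f_y/E_s = 0.0021, so compression steel does yield.
M_n = (A_s − A'_s) f_y (d − a/2) + A'_s f_y (d − d') = [1530520 × (480 − 92.17) + 307930 × (480 − 60)] × 10⁻⁶ = 593.58 + 129.33 = 722.91 kN·m.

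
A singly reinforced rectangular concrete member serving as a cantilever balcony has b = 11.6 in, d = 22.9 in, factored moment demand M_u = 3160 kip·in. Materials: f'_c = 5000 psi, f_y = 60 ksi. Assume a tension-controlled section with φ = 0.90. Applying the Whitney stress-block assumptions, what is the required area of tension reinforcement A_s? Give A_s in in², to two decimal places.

M_n = M_u/φ = 3160/0.90 = 3511.11 kip·in.
From M_n = 0.85 f'_c a b (d − a/2):
a = d − √(d² − 2M_n/(0.85 f'_c b)) = 22.9 − √(22.9² − 2 × 3511.11/(0.85 × 5 × 11.6)) = 3.356 in.
A_s = 0.85 f'_c a b / f_y = 0.85 × 5 × 3.356 × 11.6 / 60 = 2.758 in².

A_s ≈ 2.76 in²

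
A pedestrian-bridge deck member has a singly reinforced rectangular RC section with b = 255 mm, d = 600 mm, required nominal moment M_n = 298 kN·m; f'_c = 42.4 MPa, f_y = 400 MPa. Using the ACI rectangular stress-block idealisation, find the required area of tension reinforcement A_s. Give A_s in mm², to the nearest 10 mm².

With M_n = 0.85 f'_c a b (d − a/2), solve the quadratic for a:
a = d − √(d² − 2M_n/(0.85 f'_c b)) = 600 − √(600² − 2 × 298×10⁶/(0.85 × 42.4 × 255)) = 56.72 mm.
A_s = 0.85 f'_c a b / f_y = 0.85 × 42.4 × 56.72 × 255 / 400 = 1303.2 mm².

A_s ≈ 1300 mm²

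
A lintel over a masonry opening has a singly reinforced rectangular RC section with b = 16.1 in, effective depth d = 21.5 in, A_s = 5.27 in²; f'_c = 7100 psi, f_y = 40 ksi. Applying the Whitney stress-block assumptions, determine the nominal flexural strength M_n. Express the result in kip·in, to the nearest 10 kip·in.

M_n ≈ 4300 kip·in

T = A_s f_y = 5.27 × 40 = 210.8 kips.
a = T/(0.85 f'_c b) = 210.8/(0.85 × 7.1 × 16.1) = 2.170 in.
M_n = T(d − a/2) = 210.8 × (21.5 − 1.085) = 4303.5 kip·in.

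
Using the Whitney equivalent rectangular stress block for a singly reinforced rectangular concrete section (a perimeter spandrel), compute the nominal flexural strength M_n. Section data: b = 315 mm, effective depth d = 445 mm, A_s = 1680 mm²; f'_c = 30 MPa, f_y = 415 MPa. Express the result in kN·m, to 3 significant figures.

M_n ≈ 280 kN·m

T = A_s f_y = 1680 × 415 = 697200 N = 697.2 kN.
From C = T: a = T/(0.85 f'_c b) = 697200/(0.85 × 30 × 315) = 86.80 mm.
M_n = T(d − a/2) = 697.2 kN × (445 − 43.4) mm = 280.00 kN·m.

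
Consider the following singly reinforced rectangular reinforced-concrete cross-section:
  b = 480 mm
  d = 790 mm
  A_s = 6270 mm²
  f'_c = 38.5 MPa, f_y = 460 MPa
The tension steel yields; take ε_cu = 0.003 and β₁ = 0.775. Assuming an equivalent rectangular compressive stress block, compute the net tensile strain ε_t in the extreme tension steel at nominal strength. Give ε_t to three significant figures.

a = A_s f_y/(0.85 f'_c b) = 183.61 mm.
β₁ = 0.775, so c = a/β₁ = 183.61/0.775 = 236.92 mm.
From the linear strain diagram with ε_cu = 0.003: ε_t = 0.003 (d − c)/c = 0.003 × (790 − 236.92)/236.92 = 0.00700.
Since ε_t ≥ 0.005, the section is tension-controlled.

ε_t ≈ 0.00700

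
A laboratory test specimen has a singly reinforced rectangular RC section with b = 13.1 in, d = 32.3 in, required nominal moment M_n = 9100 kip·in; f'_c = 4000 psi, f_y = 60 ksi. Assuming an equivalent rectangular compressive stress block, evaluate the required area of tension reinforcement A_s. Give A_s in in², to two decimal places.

From M_n = 0.85 f'_c a b (d − a/2):
a = d − √(d² − 2M_n/(0.85 f'_c b)) = 32.3 − √(32.3² − 2 × 9100/(0.85 × 4 × 13.1)) = 7.107 in.
A_s = 0.85 f'_c a b / f_y = 0.85 × 4 × 7.107 × 13.1 / 60 = 5.276 in².

A_s ≈ 5.28 in²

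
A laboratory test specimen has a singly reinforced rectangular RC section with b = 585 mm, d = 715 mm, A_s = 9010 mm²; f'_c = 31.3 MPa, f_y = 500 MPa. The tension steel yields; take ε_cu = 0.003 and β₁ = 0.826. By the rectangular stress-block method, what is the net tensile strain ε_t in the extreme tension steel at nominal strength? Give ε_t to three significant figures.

a = A_s f_y/(0.85 f'_c b) = 289.45 mm.
β₁ = 0.826, so c = a/β₁ = 289.45/0.826 = 350.42 mm.
From the linear strain diagram with ε_cu = 0.003: ε_t = 0.003 (d − c)/c = 0.003 × (715 − 350.42)/350.42 = 0.00312.
ε_t < 0.004 — the section is over-reinforced for flexure under ACI limits.

ε_t ≈ 0.00312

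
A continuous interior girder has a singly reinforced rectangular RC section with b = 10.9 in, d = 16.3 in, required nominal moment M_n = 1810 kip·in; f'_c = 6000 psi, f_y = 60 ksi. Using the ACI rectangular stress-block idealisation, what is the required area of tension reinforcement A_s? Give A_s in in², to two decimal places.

A_s ≈ 1.98 in²

From M_n = 0.85 f'_c a b (d − a/2):
a = d − √(d² − 2M_n/(0.85 f'_c b)) = 16.3 − √(16.3² − 2 × 1810/(0.85 × 6 × 10.9)) = 2.138 in.
A_s = 0.85 f'_c a b / f_y = 0.85 × 6 × 2.138 × 10.9 / 60 = 1.981 in².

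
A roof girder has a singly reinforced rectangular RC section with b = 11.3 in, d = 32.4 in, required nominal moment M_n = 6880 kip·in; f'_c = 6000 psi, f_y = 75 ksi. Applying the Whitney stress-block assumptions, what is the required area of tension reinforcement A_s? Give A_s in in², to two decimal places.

From M_n = 0.85 f'_c a b (d − a/2):
a = d − √(d² − 2M_n/(0.85 f'_c b)) = 32.4 − √(32.4² − 2 × 6880/(0.85 × 6 × 11.3)) = 3.922 in.
A_s = 0.85 f'_c a b / f_y = 0.85 × 6 × 3.922 × 11.3 / 75 = 3.014 in².

A_s ≈ 3.01 in²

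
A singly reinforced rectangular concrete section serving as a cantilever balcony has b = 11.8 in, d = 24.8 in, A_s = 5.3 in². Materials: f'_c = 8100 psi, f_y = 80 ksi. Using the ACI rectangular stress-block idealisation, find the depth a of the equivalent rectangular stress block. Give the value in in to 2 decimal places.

a ≈ 5.22 in

T = A_s f_y = 5.3 × 80 = 424 kips.
a = T/(0.85 f'_c b) = 424/(0.85 × 8.1 × 11.8) = 5.22 in.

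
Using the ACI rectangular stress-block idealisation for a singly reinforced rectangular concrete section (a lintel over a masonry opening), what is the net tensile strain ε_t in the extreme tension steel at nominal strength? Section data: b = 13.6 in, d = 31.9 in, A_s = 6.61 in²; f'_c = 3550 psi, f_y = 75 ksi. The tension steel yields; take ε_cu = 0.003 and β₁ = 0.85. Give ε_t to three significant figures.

a = A_s f_y/(0.85 f'_c b) = 12.080 in.
β₁ = 0.85, so c = a/β₁ = 12.080/0.85 = 14.212 in.
From the linear strain diagram with ε_cu = 0.003: ε_t = 0.003 (d − c)/c = 0.003 × (31.9 − 14.212)/14.212 = 0.00373.
ε_t < 0.004 — the section is over-reinforced for flexure under ACI limits.

ε_t ≈ 0.00373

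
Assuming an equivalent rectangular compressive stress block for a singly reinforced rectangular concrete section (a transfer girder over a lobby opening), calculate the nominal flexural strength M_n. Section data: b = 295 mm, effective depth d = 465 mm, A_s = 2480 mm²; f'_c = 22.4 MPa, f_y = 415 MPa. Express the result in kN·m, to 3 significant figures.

T = A_s f_y = 2480 × 415 = 1029200 N = 1029.2 kN.
From C = T: a = T/(0.85 f'_c b) = 1029200/(0.85 × 22.4 × 295) = 183.24 mm.
M_n = T(d − a/2) = 1029.2 kN × (465 − 91.62) mm = 384.28 kN·m.

M_n ≈ 384 kN·m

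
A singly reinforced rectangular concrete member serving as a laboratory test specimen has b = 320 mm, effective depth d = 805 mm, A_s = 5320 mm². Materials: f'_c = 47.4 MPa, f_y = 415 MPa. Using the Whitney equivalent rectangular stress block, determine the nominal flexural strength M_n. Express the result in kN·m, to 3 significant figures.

M_n ≈ 1590 kN·m

T = A_s f_y = 5320 × 415 = 2207800 N = 2207.8 kN.
From C = T: a = T/(0.85 f'_c b) = 2207800/(0.85 × 47.4 × 320) = 171.24 mm.
M_n = T(d − a/2) = 2207.8 kN × (805 − 85.62) mm = 1588.25 kN·m.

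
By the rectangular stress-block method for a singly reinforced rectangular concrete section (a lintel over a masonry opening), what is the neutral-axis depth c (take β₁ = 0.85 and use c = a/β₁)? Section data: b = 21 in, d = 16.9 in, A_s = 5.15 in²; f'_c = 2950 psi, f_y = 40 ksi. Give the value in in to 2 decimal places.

c ≈ 4.60 in

T = A_s f_y = 5.15 × 40 = 206 kips.
a = T/(0.85 f'_c b) = 206/(0.85 × 2.95 × 21) = 3.9121 in.
With β₁ = 0.85, c = a/β₁ = 3.9121/0.85 = 4.60 in.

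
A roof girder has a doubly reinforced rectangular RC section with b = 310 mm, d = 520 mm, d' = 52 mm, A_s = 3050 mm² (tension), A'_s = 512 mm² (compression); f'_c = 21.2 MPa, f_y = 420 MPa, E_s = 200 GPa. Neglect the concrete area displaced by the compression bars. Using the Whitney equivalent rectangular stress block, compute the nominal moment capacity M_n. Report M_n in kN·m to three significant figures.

Assume both tension and compression steel yield.
Net tension couple steel: A_s − A'_s = 2538 mm².
a = (A_s − A'_s) f_y / (0.85 f'_c b) = 1065960/(0.85 × 21.2 × 310) = 190.82 mm.
c = a/β₁ = 190.82/0.85 = 224.49 mm; ε'_s = 0.003(c − d')/c = 0.0023 ≥ f_y/E_s = 0.0021, so compression steel does yield.
M_n = (A_s − A'_s) f_y (d − a/2) + A'_s f_y (d − d') = [1065960 × (520 − 95.41) + 215040 × (520 − 52)] × 10⁻⁶ = 452.60 + 100.64 = 553.24 kN·m.

M_n ≈ 553 kN·m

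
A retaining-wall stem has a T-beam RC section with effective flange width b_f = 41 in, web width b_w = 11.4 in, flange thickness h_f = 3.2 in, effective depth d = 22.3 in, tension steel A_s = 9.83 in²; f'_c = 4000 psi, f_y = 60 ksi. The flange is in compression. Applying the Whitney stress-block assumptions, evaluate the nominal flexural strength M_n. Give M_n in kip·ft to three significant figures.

Tension: T = A_s f_y = 9.83 × 60 = 589.8 kips.
Try a within the flange: a = T/(0.85 f'_c b_f) = 589.8/(0.85 × 4 × 41) = 4.231 in.
a = 4.231 > h_f = 3.2 in: the block extends into the web. Split into flange-overhang and web parts.
C_f = 0.85 f'_c (b_f − b_w) h_f = 0.85 × 4 × (41 − 11.4) × 3.2 = 322.0 kips.
Remaining web compression depth: a_w = (T − C_f)/(0.85 f'_c b_w) = (589.8 − 322.0)/(0.85 × 4 × 11.4) = 6.909 in.
M_n = C_f(d − h_f/2) + (T − C_f)(d − a_w/2) = 322.0 × (22.3 − 1.6) + 267.8 × (22.3 − 3.4545) = 6665.4 + 5046.8 = 11712.2 kip·in.
M_n = 11712.2/12 = 976.02 kip·ft.

M_n ≈ 976 kip·ft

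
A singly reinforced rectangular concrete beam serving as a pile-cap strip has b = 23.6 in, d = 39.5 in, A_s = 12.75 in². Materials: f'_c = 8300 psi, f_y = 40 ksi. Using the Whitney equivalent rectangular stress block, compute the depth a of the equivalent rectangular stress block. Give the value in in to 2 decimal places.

a ≈ 3.06 in

T = A_s f_y = 12.75 × 40 = 510 kips.
a = T/(0.85 f'_c b) = 510/(0.85 × 8.3 × 23.6) = 3.06 in.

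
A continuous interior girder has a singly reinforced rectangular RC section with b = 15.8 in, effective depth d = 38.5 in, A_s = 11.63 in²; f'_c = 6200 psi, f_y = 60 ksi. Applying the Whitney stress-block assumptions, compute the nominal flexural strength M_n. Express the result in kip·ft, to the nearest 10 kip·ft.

T = A_s f_y = 11.63 × 60 = 697.8 kips.
a = T/(0.85 f'_c b) = 697.8/(0.85 × 6.2 × 15.8) = 8.380 in.
M_n = T(d − a/2) = 697.8 × (38.5 − 4.19) = 23941.5 kip·in = 23941.5/12 = 1995.13 kip·ft.

M_n ≈ 2000 kip·ft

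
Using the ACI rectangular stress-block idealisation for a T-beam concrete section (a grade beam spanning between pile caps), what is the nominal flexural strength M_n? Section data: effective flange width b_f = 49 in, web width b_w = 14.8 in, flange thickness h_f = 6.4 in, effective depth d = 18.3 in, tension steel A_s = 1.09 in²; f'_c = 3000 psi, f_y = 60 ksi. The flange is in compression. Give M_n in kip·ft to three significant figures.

Tension: T = A_s f_y = 1.09 × 60 = 65.4 kips.
Try a within the flange: a = T/(0.85 f'_c b_f) = 65.4/(0.85 × 3 × 49) = 0.523 in.
Since a = 0.523 ≤ h_f = 6.4 in, the stress block lies entirely in the flange; analyse as a rectangular beam of width b_f.
M_n = T(d − a/2) = 65.4 × (18.3 − 0.2615) = 1179.7 kip·in.
M_n = 1179.7/12 = 98.31 kip·ft.

M_n ≈ 98.3 kip·ft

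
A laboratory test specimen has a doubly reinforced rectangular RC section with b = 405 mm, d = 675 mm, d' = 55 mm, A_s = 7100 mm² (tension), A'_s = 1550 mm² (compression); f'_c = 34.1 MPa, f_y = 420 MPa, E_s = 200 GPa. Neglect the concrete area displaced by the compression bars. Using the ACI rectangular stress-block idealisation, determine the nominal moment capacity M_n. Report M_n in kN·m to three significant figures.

M_n ≈ 1750 kN·m

Assume both tension and compression steel yield.
Net tension couple steel: A_s − A'_s = 5550 mm².
a = (A_s − A'_s) f_y / (0.85 f'_c b) = 2331000/(0.85 × 34.1 × 405) = 198.57 mm.
c = a/β₁ = 198.57/0.806 = 246.36 mm; ε'_s = 0.003(c − d')/c = 0.0023 ≥ f_y/E_s = 0.0021, so compression steel does yield.
M_n = (A_s − A'_s) f_y (d − a/2) + A'_s f_y (d − d') = [2331000 × (675 − 99.285) + 651000 × (675 − 55)] × 10⁻⁶ = 1341.99 + 403.62 = 1745.61 kN·m.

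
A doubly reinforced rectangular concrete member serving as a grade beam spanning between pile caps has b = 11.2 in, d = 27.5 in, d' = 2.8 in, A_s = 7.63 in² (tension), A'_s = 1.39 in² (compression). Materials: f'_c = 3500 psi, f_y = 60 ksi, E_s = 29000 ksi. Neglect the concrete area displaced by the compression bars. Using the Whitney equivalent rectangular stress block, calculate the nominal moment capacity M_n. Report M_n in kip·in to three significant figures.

Assume both steels yield.
a = (A_s − A'_s) f_y/(0.85 f'_c b) = (7.63 − 1.39) × 60/(0.85 × 3.5 × 11.2) = 11.236 in.
c = a/β₁ = 11.236/0.85 = 13.219 in; ε'_s = 0.003(c − d')/c = 0.0024 ≥ ε_y = 0.0021, so the compression steel yields.
M_n = (A_s − A'_s) f_y (d − a/2) + A'_s f_y (d − d') = 374.4 × (27.5 − 5.618) + 83.4 × (27.5 − 2.8) = 8192.6 + 2060.0 = 10252.6 kip·in.

M_n ≈ 10300 kip·in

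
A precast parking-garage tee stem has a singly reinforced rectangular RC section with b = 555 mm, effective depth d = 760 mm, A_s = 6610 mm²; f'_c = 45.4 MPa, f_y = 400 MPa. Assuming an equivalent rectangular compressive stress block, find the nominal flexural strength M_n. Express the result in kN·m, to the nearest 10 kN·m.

M_n ≈ 1850 kN·m

T = A_s f_y = 6610 × 400 = 2644000 N = 2644 kN.
From C = T: a = T/(0.85 f'_c b) = 2644000/(0.85 × 45.4 × 555) = 123.45 mm.
M_n = T(d − a/2) = 2644 kN × (760 − 61.725) mm = 1846.24 kN·m.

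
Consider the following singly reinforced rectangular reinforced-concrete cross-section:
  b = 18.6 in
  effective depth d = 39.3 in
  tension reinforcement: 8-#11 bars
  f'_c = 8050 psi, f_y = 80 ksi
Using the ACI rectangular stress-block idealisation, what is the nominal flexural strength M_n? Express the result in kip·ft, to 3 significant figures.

M_n ≈ 2940 kip·ft

A_s = 8 × 1.56 = 12.48 in².
T = A_s f_y = 12.48 × 80 = 998.4 kips.
a = T/(0.85 f'_c b) = 998.4/(0.85 × 8.05 × 18.6) = 7.845 in.
M_n = T(d − a/2) = 998.4 × (39.3 − 3.9225) = 35320.9 kip·in = 35320.9/12 = 2943.41 kip·ft.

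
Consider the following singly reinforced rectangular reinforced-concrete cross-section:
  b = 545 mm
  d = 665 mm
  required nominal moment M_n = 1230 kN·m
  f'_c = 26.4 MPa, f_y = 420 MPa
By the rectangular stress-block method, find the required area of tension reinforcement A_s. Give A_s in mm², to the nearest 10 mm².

A_s ≈ 5070 mm²

With M_n = 0.85 f'_c a b (d − a/2), solve the quadratic for a:
a = d − √(d² − 2M_n/(0.85 f'_c b)) = 665 − √(665² − 2 × 1230×10⁶/(0.85 × 26.4 × 545)) = 174.00 mm.
A_s = 0.85 f'_c a b / f_y = 0.85 × 26.4 × 174.00 × 545 / 420 = 5066.6 mm².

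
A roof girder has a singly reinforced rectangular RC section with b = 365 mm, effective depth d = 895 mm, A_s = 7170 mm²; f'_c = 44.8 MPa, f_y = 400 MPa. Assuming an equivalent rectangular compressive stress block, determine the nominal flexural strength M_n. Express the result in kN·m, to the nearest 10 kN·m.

M_n ≈ 2270 kN·m

T = A_s f_y = 7170 × 400 = 2868000 N = 2868 kN.
From C = T: a = T/(0.85 f'_c b) = 2868000/(0.85 × 44.8 × 365) = 206.34 mm.
M_n = T(d − a/2) = 2868 kN × (895 − 103.17) mm = 2270.97 kN·m.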